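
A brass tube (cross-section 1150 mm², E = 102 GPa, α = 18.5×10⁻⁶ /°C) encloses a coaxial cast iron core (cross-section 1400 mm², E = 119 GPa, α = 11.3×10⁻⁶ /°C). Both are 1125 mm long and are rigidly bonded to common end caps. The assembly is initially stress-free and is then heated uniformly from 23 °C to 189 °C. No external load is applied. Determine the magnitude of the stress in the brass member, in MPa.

σ ≈ 71.5 MPa (compressive)

The brass has the larger α, so on heating it would change length more than the cast iron if both were free. The rigid plates force a common final length, so the brass is put into compression and the cast iron into tension, with equal and opposite forces P (no external load).
Equating the net (thermal + elastic) strains gives |α₁ − α₂|·ΔT = P·[1/(A₁E₁) + 1/(A₂E₂)].
|α₁ − α₂|·ΔT = 7.2×10⁻⁶ × 166 = 0.001195.
1/(A₁E₁) + 1/(A₂E₂) = 1/(1150×102×10³) + 1/(1400×119×10³) = 1.453×10⁻⁸ N⁻¹.
So P = 0.001195 / 1.453×10⁻⁸ = 82.27 kN.
σ_{brass} = P/A₁ = 82270/1150 = 71.54 MPa, compressive.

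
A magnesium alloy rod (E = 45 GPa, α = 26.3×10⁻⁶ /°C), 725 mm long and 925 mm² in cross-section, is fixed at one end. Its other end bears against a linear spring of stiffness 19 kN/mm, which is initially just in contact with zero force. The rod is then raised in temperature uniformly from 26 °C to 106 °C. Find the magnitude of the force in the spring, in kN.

P ≈ 21.8 kN

Free thermal expansion: δ_free = αΔT L = 26.3×10⁻⁶ × 80 × 725 = 1.525 mm.
With a force P in the spring, the elastic change of the rod is PL/(AE) and that of the spring is P/k; compatibility requires their sum to equal δ_free.
P [ L/(AE) + 1/k ] = δ_free → P [ 725/(925×45×10³) + 1/(19×10³) ] = 1.525.
P = 1.525 / 7.005×10⁻⁵ = 21780 N.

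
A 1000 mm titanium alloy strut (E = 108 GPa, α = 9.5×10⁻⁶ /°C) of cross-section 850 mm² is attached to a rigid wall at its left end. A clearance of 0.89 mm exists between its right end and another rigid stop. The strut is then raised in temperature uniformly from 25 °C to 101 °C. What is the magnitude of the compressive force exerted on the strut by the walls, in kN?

If the wall were absent the strut would grow by αΔT L = 9.5×10⁻⁶ × 76 × 1000 = 0.722 mm.
Since δ_free = 0.722 mm is less than the 0.89 mm gap, the strut never touches the wall. No axial force develops.

P ≈ 0 kN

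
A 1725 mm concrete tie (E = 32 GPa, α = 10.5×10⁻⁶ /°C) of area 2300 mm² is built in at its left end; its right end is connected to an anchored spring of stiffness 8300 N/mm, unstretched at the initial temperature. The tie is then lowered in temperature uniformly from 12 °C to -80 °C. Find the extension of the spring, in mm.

Free thermal contraction: δ_free = αΔT L = 10.5×10⁻⁶ × 92 × 1725 = 1.666 mm.
With a force P in the spring, the elastic change of the tie is PL/(AE) and that of the spring is P/k; compatibility requires their sum to equal δ_free.
So P = δ_free / [L/(AE) + 1/k] = 1.666 / [ 1725/(2300×32×10³) + 1/(8300) ].
P = 1.666 / 0.0001439 = 11580 N.
Spring extension = P/k = 11580/(8300) = 1.395 mm.

δ ≈ 1.39 mm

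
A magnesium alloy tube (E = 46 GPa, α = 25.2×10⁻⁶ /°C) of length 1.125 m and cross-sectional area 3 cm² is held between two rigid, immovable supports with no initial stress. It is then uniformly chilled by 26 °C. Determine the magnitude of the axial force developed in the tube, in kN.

With zero net strain, σ = E·αΔT = 46 GPa × 25.2×10⁻⁶ × 26 = 30.14 MPa.
Then P = σA = 30.14 × 300 mm² = 9.042 kN, tensile.

P ≈ 9.04 kN (tensile)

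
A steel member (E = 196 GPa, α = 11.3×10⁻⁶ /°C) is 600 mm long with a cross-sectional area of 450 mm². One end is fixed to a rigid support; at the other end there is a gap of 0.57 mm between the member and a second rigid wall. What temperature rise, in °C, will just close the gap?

ΔT ≈ 84.1 °C

Contact occurs when the free expansion equals the gap: αΔT L = 0.57 mm.
ΔT = 0.57 / (11.3×10⁻⁶ × 600) = 84.07 °C.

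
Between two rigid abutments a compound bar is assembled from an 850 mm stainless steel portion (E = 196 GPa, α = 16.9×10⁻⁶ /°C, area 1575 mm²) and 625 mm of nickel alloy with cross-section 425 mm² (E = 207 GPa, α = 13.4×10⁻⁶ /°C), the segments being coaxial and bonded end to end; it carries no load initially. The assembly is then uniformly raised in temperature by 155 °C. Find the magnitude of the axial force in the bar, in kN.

If the supports were absent, the total length change would be Σ αᵢΔT Lᵢ = 16.9×10⁻⁶×155×850 + 13.4×10⁻⁶×155×625 = 3.525 mm.
The walls prevent any net length change, so an axial force P (same in every segment) develops. Compatibility: P · Σ Lᵢ/(AᵢEᵢ) = δ_free.
The series flexibility is Σ Lᵢ/(AᵢEᵢ) = 850/(1575×196×10³) + 625/(425×207×10³) = 9.858×10⁻⁶ mm/N.
Hence P = δ_free / Σ(L/AE) = 3.525/9.858×10⁻⁶ = 357.6 kN (compressive).

P ≈ 358 kN (compressive)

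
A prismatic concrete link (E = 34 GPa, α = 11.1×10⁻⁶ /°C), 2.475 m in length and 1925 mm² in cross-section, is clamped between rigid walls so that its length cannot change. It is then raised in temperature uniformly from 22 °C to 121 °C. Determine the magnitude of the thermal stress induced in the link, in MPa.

σ ≈ 37.4 MPa (compressive)

The supports are rigid, so the total axial strain is zero. The restrained thermal strain is ε = αΔT = 11.1×10⁻⁶ × 99 = 1098.9×10⁻⁶.
σ = EαΔT = 34×10³ × 11.1×10⁻⁶ × 99 = 37.36 MPa (compressive; the link is trying to expand).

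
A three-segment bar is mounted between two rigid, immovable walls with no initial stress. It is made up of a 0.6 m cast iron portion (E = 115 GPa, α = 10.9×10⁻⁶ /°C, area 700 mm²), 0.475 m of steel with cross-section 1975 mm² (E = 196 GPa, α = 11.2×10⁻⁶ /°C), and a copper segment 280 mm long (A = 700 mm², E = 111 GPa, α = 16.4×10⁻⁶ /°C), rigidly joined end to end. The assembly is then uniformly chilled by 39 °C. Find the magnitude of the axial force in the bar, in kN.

P ≈ 52.2 kN (tensile)

If the supports were absent, the total length change would be Σ αᵢΔT Lᵢ = 10.9×10⁻⁶×39×600 + 11.2×10⁻⁶×39×475 + 16.4×10⁻⁶×39×280 = 0.6416 mm.
The walls prevent any net length change, so an axial force P (same in every segment) develops. Compatibility: P · Σ Lᵢ/(AᵢEᵢ) = δ_free.
The series flexibility is Σ Lᵢ/(AᵢEᵢ) = 600/(700×115×10³) + 475/(1975×196×10³) + 280/(700×111×10³) = 1.228×10⁻⁵ mm/N.
Hence P = δ_free / Σ(L/AE) = 0.6416/1.228×10⁻⁵ = 52.23 kN (tensile).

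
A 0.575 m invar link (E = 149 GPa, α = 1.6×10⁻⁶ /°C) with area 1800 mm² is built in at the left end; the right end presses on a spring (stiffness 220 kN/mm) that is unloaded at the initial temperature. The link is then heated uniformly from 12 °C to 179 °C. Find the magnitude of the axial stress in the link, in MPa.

Free thermal expansion: δ_free = αΔT L = 1.6×10⁻⁶ × 167 × 575 = 0.1536 mm.
With a force P in the spring, the elastic change of the link is PL/(AE) and that of the spring is P/k; compatibility requires their sum to equal δ_free.
So P = δ_free / [L/(AE) + 1/k] = 0.1536 / [ 575/(1800×149×10³) + 1/(220×10³) ].
P = 0.1536 / 6.689×10⁻⁶ = 22970 N.
σ = P/A = 22970/1800 = 12.76 MPa.

σ ≈ 12.8 MPa (compressive)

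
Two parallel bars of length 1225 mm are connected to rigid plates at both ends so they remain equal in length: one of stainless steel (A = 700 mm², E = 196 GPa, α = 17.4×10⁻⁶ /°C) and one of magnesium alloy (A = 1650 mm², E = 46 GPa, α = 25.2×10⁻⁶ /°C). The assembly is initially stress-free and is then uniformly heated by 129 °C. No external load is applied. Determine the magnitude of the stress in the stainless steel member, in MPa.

Both members must finish at the same length. With the larger α, the magnesium alloy tends to over-expand; the plates restrain it, putting the magnesium alloy in compression and the stainless steel in tension. With no external load the two internal forces are equal and opposite, magnitude P.
Setting the final lengths equal and cancelling L: (α₁ − α₂)ΔT = P/(A₁E₁) + P/(A₂E₂).
|α₁ − α₂|·ΔT = 7.8×10⁻⁶ × 129 = 0.001006.
1/(A₁E₁) + 1/(A₂E₂) = 1/(700×196×10³) + 1/(1650×46×10³) = 2.046×10⁻⁸ N⁻¹.
So P = 0.001006 / 2.046×10⁻⁸ = 49.17 kN.
σ_{stainless steel} = P/A₁ = 49170/700 = 70.24 MPa, tensile.

σ ≈ 70.2 MPa (tensile)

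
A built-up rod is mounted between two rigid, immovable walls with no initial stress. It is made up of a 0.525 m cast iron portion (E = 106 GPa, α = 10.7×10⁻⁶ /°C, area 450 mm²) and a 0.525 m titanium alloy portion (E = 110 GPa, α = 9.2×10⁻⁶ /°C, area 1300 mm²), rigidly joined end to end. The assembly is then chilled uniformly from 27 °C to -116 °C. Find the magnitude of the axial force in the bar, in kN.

With the walls removed the bar would change length by δ_free = Σ αᵢΔT Lᵢ = 10.7×10⁻⁶×143×525 + 9.2×10⁻⁶×143×525 = 1.494 mm.
The rigid supports impose zero overall length change; the single axial force P common to all segments must satisfy P Σ Lᵢ/(AᵢEᵢ) = δ_free.
Σ Lᵢ/(AᵢEᵢ) = 525/(450×106×10³) + 525/(1300×110×10³) = 1.468×10⁻⁵ mm/N.
So P = 1.494 / 1.468×10⁻⁵ = 101.8 kN, tensile.

P ≈ 102 kN (tensile)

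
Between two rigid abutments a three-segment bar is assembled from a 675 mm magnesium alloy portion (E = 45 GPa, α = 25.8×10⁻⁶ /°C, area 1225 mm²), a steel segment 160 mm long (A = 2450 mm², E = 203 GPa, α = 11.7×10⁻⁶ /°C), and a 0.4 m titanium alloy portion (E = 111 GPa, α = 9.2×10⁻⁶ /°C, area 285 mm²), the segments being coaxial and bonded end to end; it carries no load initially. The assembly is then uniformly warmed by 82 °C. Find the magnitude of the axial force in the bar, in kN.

P ≈ 74.7 kN (compressive)

With the walls removed the bar would change length by δ_free = Σ αᵢΔT Lᵢ = 25.8×10⁻⁶×82×675 + 11.7×10⁻⁶×82×160 + 9.2×10⁻⁶×82×400 = 1.883 mm.
Since the ends are fixed, an axial force P builds up, equal in every segment, with P · Σ Lᵢ/(AᵢEᵢ) = δ_free.
Σ Lᵢ/(AᵢEᵢ) = 675/(1225×45×10³) + 160/(2450×203×10³) + 400/(285×111×10³) = 2.521×10⁻⁵ mm/N.
So P = 1.883 / 2.521×10⁻⁵ = 74.7 kN, compressive.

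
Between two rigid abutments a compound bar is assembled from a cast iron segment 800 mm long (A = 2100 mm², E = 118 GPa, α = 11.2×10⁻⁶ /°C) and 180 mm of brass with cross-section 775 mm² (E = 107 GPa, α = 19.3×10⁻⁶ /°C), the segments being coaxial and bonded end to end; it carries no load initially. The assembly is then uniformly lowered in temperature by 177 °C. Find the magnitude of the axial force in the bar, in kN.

P ≈ 408 kN (tensile)

If the supports were absent, the total length change would be Σ αᵢΔT Lᵢ = 11.2×10⁻⁶×177×800 + 19.3×10⁻⁶×177×180 = 2.201 mm.
The walls prevent any net length change, so an axial force P (same in every segment) develops. Compatibility: P · Σ Lᵢ/(AᵢEᵢ) = δ_free.
The series flexibility is Σ Lᵢ/(AᵢEᵢ) = 800/(2100×118×10³) + 180/(775×107×10³) = 5.399×10⁻⁶ mm/N.
Hence P = δ_free / Σ(L/AE) = 2.201/5.399×10⁻⁶ = 407.6 kN (tensile).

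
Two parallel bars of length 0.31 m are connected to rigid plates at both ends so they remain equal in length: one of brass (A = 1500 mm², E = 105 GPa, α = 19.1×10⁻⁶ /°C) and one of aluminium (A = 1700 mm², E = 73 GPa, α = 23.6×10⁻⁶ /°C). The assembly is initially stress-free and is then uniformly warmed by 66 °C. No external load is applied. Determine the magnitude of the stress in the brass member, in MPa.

σ ≈ 13.7 MPa (tensile)

The aluminium has the larger α, so on heating it would change length more than the brass if both were free. The rigid plates force a common final length, so the aluminium is put into compression and the brass into tension, with equal and opposite forces P (no external load).
Setting the final lengths equal and cancelling L: (α₁ − α₂)ΔT = P/(A₁E₁) + P/(A₂E₂).
|α₁ − α₂|·ΔT = 4.5×10⁻⁶ × 66 = 0.000297.
1/(A₁E₁) + 1/(A₂E₂) = 1/(1500×105×10³) + 1/(1700×73×10³) = 1.441×10⁻⁸ N⁻¹.
So P = 0.000297 / 1.441×10⁻⁸ = 20.61 kN.
σ_{brass} = P/A₁ = 20610/1500 = 13.74 MPa, tensile.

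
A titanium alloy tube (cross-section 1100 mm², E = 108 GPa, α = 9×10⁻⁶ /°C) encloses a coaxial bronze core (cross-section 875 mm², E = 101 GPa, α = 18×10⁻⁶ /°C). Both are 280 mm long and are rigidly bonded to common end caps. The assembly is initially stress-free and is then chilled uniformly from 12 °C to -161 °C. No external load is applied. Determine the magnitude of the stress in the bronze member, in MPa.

Both members must finish at the same length. With the larger α, the bronze tends to over-contract; the plates restrain it, putting the bronze in tension and the titanium alloy in compression. With no external load the two internal forces are equal and opposite, magnitude P.
Equating the net (thermal + elastic) strains gives |α₁ − α₂|·ΔT = P·[1/(A₁E₁) + 1/(A₂E₂)].
|α₁ − α₂|·ΔT = 9×10⁻⁶ × 173 = 0.001557.
1/(A₁E₁) + 1/(A₂E₂) = 1/(1100×108×10³) + 1/(875×101×10³) = 1.973×10⁻⁸ N⁻¹.
P = 0.001557 / 1.973×10⁻⁸ = 78900 N = 78.9 kN.
σ_{bronze} = P/A₂ = 78900/875 = 90.18 MPa, tensile.

σ ≈ 90.2 MPa (tensile)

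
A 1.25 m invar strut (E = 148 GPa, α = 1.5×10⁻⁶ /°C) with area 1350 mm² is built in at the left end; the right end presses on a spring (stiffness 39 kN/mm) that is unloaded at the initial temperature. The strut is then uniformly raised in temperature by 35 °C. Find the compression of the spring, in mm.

δ ≈ 0.0528 mm

The unrestrained thermal change is αΔT L = 1.5×10⁻⁶ × 35 × 1250 = 0.06563 mm.
Let P be the compressive force at the spring. The strut shortens elastically by PL/(AE) and the spring compresses by P/k; together these equal δ_free.
So P = δ_free / [L/(AE) + 1/k] = 0.06563 / [ 1250/(1350×148×10³) + 1/(39×10³) ].
P = 0.06563 / 3.19×10⁻⁵ = 2057 N.
Spring compression = P/k = 2057/(39×10³) = 0.05275 mm.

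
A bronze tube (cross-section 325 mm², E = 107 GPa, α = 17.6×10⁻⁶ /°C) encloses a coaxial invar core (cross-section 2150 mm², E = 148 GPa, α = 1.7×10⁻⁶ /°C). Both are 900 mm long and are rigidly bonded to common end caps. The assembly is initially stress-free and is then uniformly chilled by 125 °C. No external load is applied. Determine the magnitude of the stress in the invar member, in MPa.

σ ≈ 29 MPa (compressive)

The bronze has the larger α, so on cooling it would change length more than the invar if both were free. The rigid plates force a common final length, so the bronze is put into tension and the invar into compression, with equal and opposite forces P (no external load).
Compatibility of the two members (thermal + elastic change equal): (α₁ − α₂)ΔT = P·[1/(A₁E₁) + 1/(A₂E₂)].
|α₁ − α₂|·ΔT = 15.9×10⁻⁶ × 125 = 0.001988.
1/(A₁E₁) + 1/(A₂E₂) = 1/(325×107×10³) + 1/(2150×148×10³) = 3.19×10⁻⁸ N⁻¹.
So P = 0.001988 / 3.19×10⁻⁸ = 62.31 kN.
σ_{invar} = P/A₂ = 62310/2150 = 28.98 MPa, compressive.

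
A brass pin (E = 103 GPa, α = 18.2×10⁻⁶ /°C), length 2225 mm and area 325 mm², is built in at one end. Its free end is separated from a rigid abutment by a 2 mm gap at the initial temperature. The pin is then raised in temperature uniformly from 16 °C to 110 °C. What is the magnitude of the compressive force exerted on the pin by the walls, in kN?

P ≈ 27.2 kN

Unrestrained expansion: δ_free = αΔT L = 18.2×10⁻⁶ × 94 × 2225 = 3.807 mm.
This exceeds the 2 mm gap, so the wall pushes back. The portion of expansion that must be recovered elastically is δ_free − gap = 3.807 − 2 = 1.807 mm.
That suppressed elongation corresponds to σ = E·Δ/L = 103×10³ × 1.807/2225 = 83.63 MPa.
Force on the wall = σA = 83.63 × 325 mm² = 27.18 kN.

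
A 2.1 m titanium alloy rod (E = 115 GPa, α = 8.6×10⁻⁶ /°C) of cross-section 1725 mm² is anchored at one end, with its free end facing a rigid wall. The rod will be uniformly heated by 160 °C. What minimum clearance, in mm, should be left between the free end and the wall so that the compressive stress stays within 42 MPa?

g ≈ 2.12 mm

With no wall the rod would lengthen by αΔT L = 8.6×10⁻⁶ × 160 × 2100 = 2.89 mm.
At the allowable stress the elastic shortening the wall may impose is σL/E = 42 × 2100 / (115×10³) = 0.767 mm.
So the gap has to take up the difference, g_min = δ_free − σL/E = 2.89 − 0.767 = 2.123 mm.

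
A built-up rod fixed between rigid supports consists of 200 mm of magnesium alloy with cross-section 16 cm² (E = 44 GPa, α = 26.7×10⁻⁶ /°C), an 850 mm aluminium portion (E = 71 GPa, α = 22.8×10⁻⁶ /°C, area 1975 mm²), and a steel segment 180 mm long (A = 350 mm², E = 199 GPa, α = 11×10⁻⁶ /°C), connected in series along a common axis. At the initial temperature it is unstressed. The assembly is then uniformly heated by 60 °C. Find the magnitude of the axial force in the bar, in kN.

If the supports were absent, the total length change would be Σ αᵢΔT Lᵢ = 26.7×10⁻⁶×60×200 + 22.8×10⁻⁶×60×850 + 11×10⁻⁶×60×180 = 1.602 mm.
Since the ends are fixed, an axial force P builds up, equal in every segment, with P · Σ Lᵢ/(AᵢEᵢ) = δ_free.
The series flexibility is Σ Lᵢ/(AᵢEᵢ) = 200/(1600×44×10³) + 850/(1975×71×10³) + 180/(350×199×10³) = 1.149×10⁻⁵ mm/N.
P = 1.602 / 1.149×10⁻⁵ = 139500 N = 139.5 kN, compressive.

P ≈ 139 kN (compressive)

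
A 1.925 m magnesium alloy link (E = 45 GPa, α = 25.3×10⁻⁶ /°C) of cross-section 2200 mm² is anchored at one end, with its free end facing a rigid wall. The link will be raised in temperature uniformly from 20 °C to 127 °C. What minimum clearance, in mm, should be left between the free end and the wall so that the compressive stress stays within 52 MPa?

Free expansion if unrestrained: δ_free = αΔT L = 25.3×10⁻⁶ × 107 × 1925 = 5.211 mm.
At the allowable stress the elastic shortening the wall may impose is σL/E = 52 × 1925 / (45×10³) = 2.224 mm.
So the gap has to take up the difference, g_min = δ_free − σL/E = 5.211 − 2.224 = 2.987 mm.

g ≈ 2.99 mm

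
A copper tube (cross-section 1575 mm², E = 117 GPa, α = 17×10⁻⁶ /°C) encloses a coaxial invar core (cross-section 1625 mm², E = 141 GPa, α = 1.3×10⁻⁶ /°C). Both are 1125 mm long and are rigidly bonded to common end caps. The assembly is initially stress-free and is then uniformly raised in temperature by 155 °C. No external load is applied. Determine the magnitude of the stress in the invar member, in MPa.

σ ≈ 153 MPa (tensile)

The copper has the larger α, so on heating it would change length more than the invar if both were free. The rigid plates force a common final length, so the copper is put into compression and the invar into tension, with equal and opposite forces P (no external load).
Setting the final lengths equal and cancelling L: (α₁ − α₂)ΔT = P/(A₁E₁) + P/(A₂E₂).
|α₁ − α₂|·ΔT = 15.7×10⁻⁶ × 155 = 0.002433.
1/(A₁E₁) + 1/(A₂E₂) = 1/(1575×117×10³) + 1/(1625×141×10³) = 9.791×10⁻⁹ N⁻¹.
So P = 0.002433 / 9.791×10⁻⁹ = 248.5 kN.
σ_{invar} = P/A₂ = 248500/1625 = 152.9 MPa, tensile.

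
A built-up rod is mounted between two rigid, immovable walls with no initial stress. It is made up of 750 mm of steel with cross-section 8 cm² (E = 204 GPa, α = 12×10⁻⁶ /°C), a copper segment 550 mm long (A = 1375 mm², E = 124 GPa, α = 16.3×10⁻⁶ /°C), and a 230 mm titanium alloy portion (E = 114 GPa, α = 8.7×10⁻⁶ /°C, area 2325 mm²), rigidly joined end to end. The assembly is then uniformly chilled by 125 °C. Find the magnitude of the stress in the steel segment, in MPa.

Free thermal contraction of the whole bar: Σ αᵢΔT Lᵢ = 12×10⁻⁶×125×750 + 16.3×10⁻⁶×125×550 + 8.7×10⁻⁶×125×230 = 2.496 mm.
The rigid supports impose zero overall length change; the single axial force P common to all segments must satisfy P Σ Lᵢ/(AᵢEᵢ) = δ_free.
The series flexibility is Σ Lᵢ/(AᵢEᵢ) = 750/(800×204×10³) + 550/(1375×124×10³) + 230/(2325×114×10³) = 8.689×10⁻⁶ mm/N.
Hence P = δ_free / Σ(L/AE) = 2.496/8.689×10⁻⁶ = 287.2 kN (tensile).
σ_{steel} = P / A = 287200 / 800 = 359 MPa.

σ ≈ 359 MPa (tensile)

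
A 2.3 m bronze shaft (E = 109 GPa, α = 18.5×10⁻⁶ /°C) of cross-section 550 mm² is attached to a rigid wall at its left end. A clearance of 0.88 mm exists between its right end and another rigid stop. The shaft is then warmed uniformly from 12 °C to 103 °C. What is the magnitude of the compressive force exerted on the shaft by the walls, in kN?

Free thermal elongation = αΔT L = 18.5×10⁻⁶ × 91 × 2300 = 3.872 mm.
After closing the 0.88 mm clearance, 3.872 − 0.88 = 2.992 mm of expansion remains to be suppressed by the wall.
That suppressed elongation corresponds to σ = E·Δ/L = 109×10³ × 2.992/2300 = 141.8 MPa.
Force on the wall = σA = 141.8 × 550 mm² = 77.99 kN.

P ≈ 78 kN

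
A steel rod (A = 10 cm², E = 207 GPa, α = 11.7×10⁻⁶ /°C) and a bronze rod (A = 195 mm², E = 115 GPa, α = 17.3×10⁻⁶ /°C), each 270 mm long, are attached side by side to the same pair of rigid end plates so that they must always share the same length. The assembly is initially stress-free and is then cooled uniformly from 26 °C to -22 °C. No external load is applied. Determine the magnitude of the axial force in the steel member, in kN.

Equilibrium of a rigid end plate with no external load gives equal and opposite internal forces ±P in the two members. Since α_{bronze} > α_{steel}, cooling drives the bronze into tension and the steel into compression.
Setting the final lengths equal and cancelling L: (α₁ − α₂)ΔT = P/(A₁E₁) + P/(A₂E₂).
|α₁ − α₂|·ΔT = 5.6×10⁻⁶ × 48 = 0.0002688.
1/(A₁E₁) + 1/(A₂E₂) = 1/(1000×207×10³) + 1/(195×115×10³) = 4.942×10⁻⁸ N⁻¹.
So P = 0.0002688 / 4.942×10⁻⁸ = 5.439 kN.

P ≈ 5.44 kN (compressive in the steel)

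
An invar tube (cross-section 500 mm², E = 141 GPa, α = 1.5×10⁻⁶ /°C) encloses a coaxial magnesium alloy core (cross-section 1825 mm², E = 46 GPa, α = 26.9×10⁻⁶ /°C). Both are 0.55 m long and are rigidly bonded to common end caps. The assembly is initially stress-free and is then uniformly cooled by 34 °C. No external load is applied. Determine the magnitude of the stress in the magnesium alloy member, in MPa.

Equilibrium of a rigid end plate with no external load gives equal and opposite internal forces ±P in the two members. Since α_{magnesium alloy} > α_{invar}, cooling drives the magnesium alloy into tension and the invar into compression.
Equating the net (thermal + elastic) strains gives |α₁ − α₂|·ΔT = P·[1/(A₁E₁) + 1/(A₂E₂)].
|α₁ − α₂|·ΔT = 25.4×10⁻⁶ × 34 = 0.0008636.
1/(A₁E₁) + 1/(A₂E₂) = 1/(500×141×10³) + 1/(1825×46×10³) = 2.61×10⁻⁸ N⁻¹.
So P = 0.0008636 / 2.61×10⁻⁸ = 33.09 kN.
σ_{magnesium alloy} = P/A₂ = 33090/1825 = 18.13 MPa, tensile.

σ ≈ 18.1 MPa (tensile)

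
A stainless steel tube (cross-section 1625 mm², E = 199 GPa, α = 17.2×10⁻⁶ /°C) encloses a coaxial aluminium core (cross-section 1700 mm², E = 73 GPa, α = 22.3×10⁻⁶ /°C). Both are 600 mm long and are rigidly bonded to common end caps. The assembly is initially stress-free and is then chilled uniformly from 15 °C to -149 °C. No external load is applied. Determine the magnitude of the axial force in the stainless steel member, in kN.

P ≈ 75 kN (compressive in the stainless steel)

Both members must finish at the same length. With the larger α, the aluminium tends to over-contract; the plates restrain it, putting the aluminium in tension and the stainless steel in compression. With no external load the two internal forces are equal and opposite, magnitude P.
Setting the final lengths equal and cancelling L: (α₁ − α₂)ΔT = P/(A₁E₁) + P/(A₂E₂).
|α₁ − α₂|·ΔT = 5.1×10⁻⁶ × 164 = 0.0008364.
1/(A₁E₁) + 1/(A₂E₂) = 1/(1625×199×10³) + 1/(1700×73×10³) = 1.115×10⁻⁸ N⁻¹.
So P = 0.0008364 / 1.115×10⁻⁸ = 75.01 kN.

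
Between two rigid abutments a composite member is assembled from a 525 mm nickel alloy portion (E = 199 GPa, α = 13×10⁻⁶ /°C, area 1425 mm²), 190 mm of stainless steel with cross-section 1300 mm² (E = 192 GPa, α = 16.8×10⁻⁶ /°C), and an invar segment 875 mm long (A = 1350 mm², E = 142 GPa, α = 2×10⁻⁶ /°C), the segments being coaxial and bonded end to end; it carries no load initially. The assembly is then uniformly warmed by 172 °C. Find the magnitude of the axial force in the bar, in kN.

P ≈ 282 kN (compressive)

With the walls removed the bar would change length by δ_free = Σ αᵢΔT Lᵢ = 13×10⁻⁶×172×525 + 16.8×10⁻⁶×172×190 + 2×10⁻⁶×172×875 = 2.024 mm.
The rigid supports impose zero overall length change; the single axial force P common to all segments must satisfy P Σ Lᵢ/(AᵢEᵢ) = δ_free.
The series flexibility is Σ Lᵢ/(AᵢEᵢ) = 525/(1425×199×10³) + 190/(1300×192×10³) + 875/(1350×142×10³) = 7.177×10⁻⁶ mm/N.
P = 2.024 / 7.177×10⁻⁶ = 282000 N = 282 kN, compressive.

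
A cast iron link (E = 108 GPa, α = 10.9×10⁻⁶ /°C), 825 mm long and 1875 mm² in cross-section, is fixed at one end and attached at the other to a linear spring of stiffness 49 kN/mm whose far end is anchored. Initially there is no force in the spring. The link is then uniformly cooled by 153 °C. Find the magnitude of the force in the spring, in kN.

P ≈ 56.2 kN

The unrestrained thermal change is αΔT L = 10.9×10⁻⁶ × 153 × 825 = 1.376 mm.
Let P be the tensile force in the spring. The link extends elastically by PL/(AE) and the spring stretches by P/k; together these equal δ_free.
So P = δ_free / [L/(AE) + 1/k] = 1.376 / [ 825/(1875×108×10³) + 1/(49×10³) ].
P = 1.376 / 2.448×10⁻⁵ = 56200 N.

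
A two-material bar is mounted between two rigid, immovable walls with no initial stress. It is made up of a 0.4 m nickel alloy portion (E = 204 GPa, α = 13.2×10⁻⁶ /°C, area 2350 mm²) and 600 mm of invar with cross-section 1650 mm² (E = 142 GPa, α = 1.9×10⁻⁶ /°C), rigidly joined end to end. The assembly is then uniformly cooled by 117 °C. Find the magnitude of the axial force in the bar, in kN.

If the supports were absent, the total length change would be Σ αᵢΔT Lᵢ = 13.2×10⁻⁶×117×400 + 1.9×10⁻⁶×117×600 = 0.7511 mm.
The walls prevent any net length change, so an axial force P (same in every segment) develops. Compatibility: P · Σ Lᵢ/(AᵢEᵢ) = δ_free.
Σ Lᵢ/(AᵢEᵢ) = 400/(2350×204×10³) + 600/(1650×142×10³) = 3.395×10⁻⁶ mm/N.
P = 0.7511 / 3.395×10⁻⁶ = 221200 N = 221.2 kN, tensile.

P ≈ 221 kN (tensile)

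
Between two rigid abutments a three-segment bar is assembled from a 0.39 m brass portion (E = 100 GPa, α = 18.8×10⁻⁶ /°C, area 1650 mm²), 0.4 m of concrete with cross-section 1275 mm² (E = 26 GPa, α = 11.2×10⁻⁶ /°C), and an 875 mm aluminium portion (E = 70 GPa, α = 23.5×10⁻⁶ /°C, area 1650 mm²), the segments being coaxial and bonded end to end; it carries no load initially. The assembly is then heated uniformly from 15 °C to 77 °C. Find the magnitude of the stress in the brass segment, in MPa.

σ ≈ 55.3 MPa (compressive)

If the supports were absent, the total length change would be Σ αᵢΔT Lᵢ = 18.8×10⁻⁶×62×390 + 11.2×10⁻⁶×62×400 + 23.5×10⁻⁶×62×875 = 2.007 mm.
The rigid supports impose zero overall length change; the single axial force P common to all segments must satisfy P Σ Lᵢ/(AᵢEᵢ) = δ_free.
The series flexibility is Σ Lᵢ/(AᵢEᵢ) = 390/(1650×100×10³) + 400/(1275×26×10³) + 875/(1650×70×10³) = 2.201×10⁻⁵ mm/N.
So P = 2.007 / 2.201×10⁻⁵ = 91.21 kN, compressive.
σ_{brass} = P / A = 91210 / 1650 = 55.28 MPa.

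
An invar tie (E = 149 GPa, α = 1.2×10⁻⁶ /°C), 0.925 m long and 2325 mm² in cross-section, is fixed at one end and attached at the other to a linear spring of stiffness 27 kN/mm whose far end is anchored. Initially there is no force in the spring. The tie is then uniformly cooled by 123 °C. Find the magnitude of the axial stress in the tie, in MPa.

The unrestrained thermal change is αΔT L = 1.2×10⁻⁶ × 123 × 925 = 0.1365 mm.
Let P be the tensile force in the spring. The tie extends elastically by PL/(AE) and the spring stretches by P/k; together these equal δ_free.
So P = δ_free / [L/(AE) + 1/k] = 0.1365 / [ 925/(2325×149×10³) + 1/(27×10³) ].
P = 0.1365 / 3.971×10⁻⁵ = 3438 N.
σ = P/A = 3438/2325 = 1.479 MPa.

σ ≈ 1.48 MPa (tensile)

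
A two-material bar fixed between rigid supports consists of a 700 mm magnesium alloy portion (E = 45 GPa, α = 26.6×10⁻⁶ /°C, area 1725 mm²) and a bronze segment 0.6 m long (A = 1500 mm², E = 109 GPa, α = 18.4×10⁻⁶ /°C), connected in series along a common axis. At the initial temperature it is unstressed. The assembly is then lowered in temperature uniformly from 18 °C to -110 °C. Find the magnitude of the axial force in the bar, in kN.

P ≈ 299 kN (tensile)

If the supports were absent, the total length change would be Σ αᵢΔT Lᵢ = 26.6×10⁻⁶×128×700 + 18.4×10⁻⁶×128×600 = 3.796 mm.
The rigid supports impose zero overall length change; the single axial force P common to all segments must satisfy P Σ Lᵢ/(AᵢEᵢ) = δ_free.
Σ Lᵢ/(AᵢEᵢ) = 700/(1725×45×10³) + 600/(1500×109×10³) = 1.269×10⁻⁵ mm/N.
P = 3.796 / 1.269×10⁻⁵ = 299200 N = 299.2 kN, tensile.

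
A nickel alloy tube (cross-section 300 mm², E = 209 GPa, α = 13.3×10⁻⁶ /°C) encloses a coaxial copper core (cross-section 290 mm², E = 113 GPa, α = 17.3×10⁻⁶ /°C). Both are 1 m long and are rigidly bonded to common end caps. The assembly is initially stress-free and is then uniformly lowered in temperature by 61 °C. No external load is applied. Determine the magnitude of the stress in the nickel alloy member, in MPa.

σ ≈ 17.5 MPa (compressive)

Both members must finish at the same length. With the larger α, the copper tends to over-contract; the plates restrain it, putting the copper in tension and the nickel alloy in compression. With no external load the two internal forces are equal and opposite, magnitude P.
Equating the net (thermal + elastic) strains gives |α₁ − α₂|·ΔT = P·[1/(A₁E₁) + 1/(A₂E₂)].
|α₁ − α₂|·ΔT = 4×10⁻⁶ × 61 = 0.000244.
1/(A₁E₁) + 1/(A₂E₂) = 1/(300×209×10³) + 1/(290×113×10³) = 4.646×10⁻⁸ N⁻¹.
P = 0.000244 / 4.646×10⁻⁸ = 5251 N = 5.251 kN.
σ_{nickel alloy} = P/A₁ = 5251/300 = 17.5 MPa, compressive.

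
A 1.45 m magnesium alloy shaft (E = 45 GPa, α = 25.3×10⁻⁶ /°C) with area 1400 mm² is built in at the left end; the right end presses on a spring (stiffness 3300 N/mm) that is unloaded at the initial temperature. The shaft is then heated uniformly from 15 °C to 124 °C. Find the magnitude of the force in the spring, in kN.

P ≈ 12.3 kN

The unrestrained thermal change is αΔT L = 25.3×10⁻⁶ × 109 × 1450 = 3.999 mm.
With a force P in the spring, the elastic change of the shaft is PL/(AE) and that of the spring is P/k; compatibility requires their sum to equal δ_free.
P [ L/(AE) + 1/k ] = δ_free → P [ 1450/(1400×45×10³) + 1/(3300) ] = 3.999.
P = 3.999 / 0.000326 = 12260 N.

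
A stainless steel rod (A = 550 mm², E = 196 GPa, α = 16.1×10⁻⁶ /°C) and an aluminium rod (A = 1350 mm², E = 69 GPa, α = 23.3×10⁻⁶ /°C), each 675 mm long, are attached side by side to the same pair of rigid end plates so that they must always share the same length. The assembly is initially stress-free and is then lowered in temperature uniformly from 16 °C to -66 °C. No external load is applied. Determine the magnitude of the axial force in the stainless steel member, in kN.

P ≈ 29.5 kN (compressive in the stainless steel)

The aluminium has the larger α, so on cooling it would change length more than the stainless steel if both were free. The rigid plates force a common final length, so the aluminium is put into tension and the stainless steel into compression, with equal and opposite forces P (no external load).
Setting the final lengths equal and cancelling L: (α₁ − α₂)ΔT = P/(A₁E₁) + P/(A₂E₂).
|α₁ − α₂|·ΔT = 7.2×10⁻⁶ × 82 = 0.0005904.
1/(A₁E₁) + 1/(A₂E₂) = 1/(550×196×10³) + 1/(1350×69×10³) = 2.001×10⁻⁸ N⁻¹.
P = 0.0005904 / 2.001×10⁻⁸ = 29500 N = 29.5 kN.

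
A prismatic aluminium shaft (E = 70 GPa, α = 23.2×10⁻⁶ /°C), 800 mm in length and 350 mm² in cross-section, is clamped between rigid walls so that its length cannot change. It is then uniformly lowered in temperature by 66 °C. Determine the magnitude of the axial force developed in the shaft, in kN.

P ≈ 37.5 kN (tensile)

With zero net strain, σ = E·αΔT = 70 GPa × 23.2×10⁻⁶ × 66 = 107.2 MPa.
P = AEαΔT = 350 × 70×10³ × 23.2×10⁻⁶ × 66 = 37.51 kN (tensile).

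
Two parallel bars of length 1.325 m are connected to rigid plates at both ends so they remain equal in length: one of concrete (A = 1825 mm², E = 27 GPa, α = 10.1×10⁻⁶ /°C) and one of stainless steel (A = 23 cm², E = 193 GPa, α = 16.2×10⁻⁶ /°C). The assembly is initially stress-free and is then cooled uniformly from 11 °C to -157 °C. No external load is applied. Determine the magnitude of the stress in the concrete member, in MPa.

σ ≈ 24.9 MPa (compressive)

The stainless steel has the larger α, so on cooling it would change length more than the concrete if both were free. The rigid plates force a common final length, so the stainless steel is put into tension and the concrete into compression, with equal and opposite forces P (no external load).
Equating the net (thermal + elastic) strains gives |α₁ − α₂|·ΔT = P·[1/(A₁E₁) + 1/(A₂E₂)].
|α₁ − α₂|·ΔT = 6.1×10⁻⁶ × 168 = 0.001025.
1/(A₁E₁) + 1/(A₂E₂) = 1/(1825×27×10³) + 1/(2300×193×10³) = 2.255×10⁻⁸ N⁻¹.
P = 0.001025 / 2.255×10⁻⁸ = 45450 N = 45.45 kN.
σ_{concrete} = P/A₁ = 45450/1825 = 24.91 MPa, compressive.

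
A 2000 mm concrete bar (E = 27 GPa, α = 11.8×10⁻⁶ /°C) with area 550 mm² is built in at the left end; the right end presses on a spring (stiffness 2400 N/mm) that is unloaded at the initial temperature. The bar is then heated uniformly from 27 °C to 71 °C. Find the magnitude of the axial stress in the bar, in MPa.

σ ≈ 3.42 MPa (compressive)

If the spring were absent the bar would lengthen by αΔT L = 11.8×10⁻⁶ × 44 × 2000 = 1.038 mm.
With a force P in the spring, the elastic change of the bar is PL/(AE) and that of the spring is P/k; compatibility requires their sum to equal δ_free.
P [ L/(AE) + 1/k ] = δ_free → P [ 2000/(550×27×10³) + 1/(2400) ] = 1.038.
P = 1.038 / 0.0005513 = 1883 N.
σ = P/A = 1883/550 = 3.424 MPa.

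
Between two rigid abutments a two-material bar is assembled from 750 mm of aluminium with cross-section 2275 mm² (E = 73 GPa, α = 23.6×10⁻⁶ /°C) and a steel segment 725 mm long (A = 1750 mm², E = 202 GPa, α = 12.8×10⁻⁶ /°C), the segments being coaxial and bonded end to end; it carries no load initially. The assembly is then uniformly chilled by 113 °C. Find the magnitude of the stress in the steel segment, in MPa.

σ ≈ 265 MPa (tensile)

If the supports were absent, the total length change would be Σ αᵢΔT Lᵢ = 23.6×10⁻⁶×113×750 + 12.8×10⁻⁶×113×725 = 3.049 mm.
The walls prevent any net length change, so an axial force P (same in every segment) develops. Compatibility: P · Σ Lᵢ/(AᵢEᵢ) = δ_free.
Σ Lᵢ/(AᵢEᵢ) = 750/(2275×73×10³) + 725/(1750×202×10³) = 6.567×10⁻⁶ mm/N.
Hence P = δ_free / Σ(L/AE) = 3.049/6.567×10⁻⁶ = 464.3 kN (tensile).
σ_{steel} = P / A = 464300 / 1750 = 265.3 MPa.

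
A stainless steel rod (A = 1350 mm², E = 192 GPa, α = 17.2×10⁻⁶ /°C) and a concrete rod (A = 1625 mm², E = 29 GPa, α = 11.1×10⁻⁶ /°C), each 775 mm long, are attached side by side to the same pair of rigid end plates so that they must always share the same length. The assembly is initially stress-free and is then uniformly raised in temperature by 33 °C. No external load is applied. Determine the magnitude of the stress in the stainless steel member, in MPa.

Equilibrium of a rigid end plate with no external load gives equal and opposite internal forces ±P in the two members. Since α_{stainless steel} > α_{concrete}, heating drives the stainless steel into compression and the concrete into tension.
Equating the net (thermal + elastic) strains gives |α₁ − α₂|·ΔT = P·[1/(A₁E₁) + 1/(A₂E₂)].
|α₁ − α₂|·ΔT = 6.1×10⁻⁶ × 33 = 0.0002013.
1/(A₁E₁) + 1/(A₂E₂) = 1/(1350×192×10³) + 1/(1625×29×10³) = 2.508×10⁻⁸ N⁻¹.
P = 0.0002013 / 2.508×10⁻⁸ = 8027 N = 8.027 kN.
σ_{stainless steel} = P/A₁ = 8027/1350 = 5.946 MPa, compressive.

σ ≈ 5.95 MPa (compressive)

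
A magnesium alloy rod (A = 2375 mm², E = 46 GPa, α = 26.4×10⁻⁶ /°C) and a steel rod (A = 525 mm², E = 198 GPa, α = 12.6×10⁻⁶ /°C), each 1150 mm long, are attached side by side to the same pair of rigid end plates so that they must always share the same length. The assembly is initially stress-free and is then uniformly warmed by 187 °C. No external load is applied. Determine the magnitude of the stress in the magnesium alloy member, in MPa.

σ ≈ 57.9 MPa (compressive)

The magnesium alloy has the larger α, so on heating it would change length more than the steel if both were free. The rigid plates force a common final length, so the magnesium alloy is put into compression and the steel into tension, with equal and opposite forces P (no external load).
Equating the net (thermal + elastic) strains gives |α₁ − α₂|·ΔT = P·[1/(A₁E₁) + 1/(A₂E₂)].
|α₁ − α₂|·ΔT = 13.8×10⁻⁶ × 187 = 0.002581.
1/(A₁E₁) + 1/(A₂E₂) = 1/(2375×46×10³) + 1/(525×198×10³) = 1.877×10⁻⁸ N⁻¹.
So P = 0.002581 / 1.877×10⁻⁸ = 137.5 kN.
σ_{magnesium alloy} = P/A₁ = 137500/2375 = 57.88 MPa, compressive.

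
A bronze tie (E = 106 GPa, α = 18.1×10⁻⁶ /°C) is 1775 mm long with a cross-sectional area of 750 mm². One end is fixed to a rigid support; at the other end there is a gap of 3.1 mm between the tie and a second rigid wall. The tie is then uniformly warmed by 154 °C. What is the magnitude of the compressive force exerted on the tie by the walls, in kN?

P ≈ 82.8 kN

Free thermal elongation = αΔT L = 18.1×10⁻⁶ × 154 × 1775 = 4.948 mm.
The gap closes (δ_free > 3.1 mm) and the wall then resists a further 4.948 − 3.1 = 1.848 mm of expansion.
That suppressed elongation corresponds to σ = E·Δ/L = 106×10³ × 1.848/1775 = 110.3 MPa.
Force on the wall = σA = 110.3 × 750 mm² = 82.75 kN.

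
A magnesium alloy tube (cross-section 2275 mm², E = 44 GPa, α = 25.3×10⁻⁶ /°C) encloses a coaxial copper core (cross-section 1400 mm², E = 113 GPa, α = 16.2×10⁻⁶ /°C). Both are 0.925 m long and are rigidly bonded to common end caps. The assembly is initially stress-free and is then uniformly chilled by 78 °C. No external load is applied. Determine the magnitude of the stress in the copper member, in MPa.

Both members must finish at the same length. With the larger α, the magnesium alloy tends to over-contract; the plates restrain it, putting the magnesium alloy in tension and the copper in compression. With no external load the two internal forces are equal and opposite, magnitude P.
Equating the net (thermal + elastic) strains gives |α₁ − α₂|·ΔT = P·[1/(A₁E₁) + 1/(A₂E₂)].
|α₁ − α₂|·ΔT = 9.1×10⁻⁶ × 78 = 0.0007098.
1/(A₁E₁) + 1/(A₂E₂) = 1/(2275×44×10³) + 1/(1400×113×10³) = 1.631×10⁻⁸ N⁻¹.
So P = 0.0007098 / 1.631×10⁻⁸ = 43.52 kN.
σ_{copper} = P/A₂ = 43520/1400 = 31.08 MPa, compressive.

σ ≈ 31.1 MPa (compressive)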